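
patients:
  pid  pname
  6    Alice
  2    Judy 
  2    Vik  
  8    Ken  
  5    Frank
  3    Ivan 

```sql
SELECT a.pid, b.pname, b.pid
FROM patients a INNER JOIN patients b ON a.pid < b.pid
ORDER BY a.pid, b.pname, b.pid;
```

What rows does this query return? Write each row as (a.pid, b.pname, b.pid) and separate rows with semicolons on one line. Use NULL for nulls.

(2, Alice, 6); (2, Alice, 6); (2, Frank, 5); (2, Frank, 5); (2, Ivan, 3); (2, Ivan, 3); (2, Ken, 8); (2, Ken, 8); (3, Alice, 6); (3, Frank, 5); (3, Ken, 8); (5, Alice, 6); (5, Ken, 8); (6, Ken, 8)

INNER JOIN keeps only pairs where the ON condition holds.
Matching on a.pid < b.pid.
- pid=6: 1 matching b row(s), so 1 row(s) emitted.
- pid=2: 4 matching b row(s), so 4 row(s) emitted.
- pid=2: 4 matching b row(s), so 4 row(s) emitted.
- pid=8: no matching b row, dropped.
- pid=5: 2 matching b row(s), so 2 row(s) emitted.
- pid=3: 3 matching b row(s), so 3 row(s) emitted.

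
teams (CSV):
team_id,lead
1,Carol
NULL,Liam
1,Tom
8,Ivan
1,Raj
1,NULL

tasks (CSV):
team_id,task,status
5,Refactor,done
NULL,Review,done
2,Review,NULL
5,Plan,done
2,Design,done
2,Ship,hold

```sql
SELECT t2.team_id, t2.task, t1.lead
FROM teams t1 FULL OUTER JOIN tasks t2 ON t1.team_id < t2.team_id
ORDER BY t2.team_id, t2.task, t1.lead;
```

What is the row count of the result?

23

FULL OUTER JOIN keeps every row from both sides; unmatched rows get NULL for the other side's columns.
Matching on t1.team_id < t2.team_id. A NULL in a compared column never satisfies the condition.
- team_id=1: 5 matching t2 row(s), so 5 row(s) emitted.
- team_id=NULL: no t2 row matches, row kept with t2 columns NULL.
- team_id=1: 5 matching t2 row(s), so 5 row(s) emitted.
- team_id=8: no t2 row matches, row kept with t2 columns NULL.
- team_id=1: 5 matching t2 row(s), so 5 row(s) emitted.
- team_id=1: 5 matching t2 row(s), so 5 row(s) emitted.
- 1 t2 row(s) had no t1 match → kept, t1 columns NULL.
Total: 20 matched + 3 padded = 23 rows.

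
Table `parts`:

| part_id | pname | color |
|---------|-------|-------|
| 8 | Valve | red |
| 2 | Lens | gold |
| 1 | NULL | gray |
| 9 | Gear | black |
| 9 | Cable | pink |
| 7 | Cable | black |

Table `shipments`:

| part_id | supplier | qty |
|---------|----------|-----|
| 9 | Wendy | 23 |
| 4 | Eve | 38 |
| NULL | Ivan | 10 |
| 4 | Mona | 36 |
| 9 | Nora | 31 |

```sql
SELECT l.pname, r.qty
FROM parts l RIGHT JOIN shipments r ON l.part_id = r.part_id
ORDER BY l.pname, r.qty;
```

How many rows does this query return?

7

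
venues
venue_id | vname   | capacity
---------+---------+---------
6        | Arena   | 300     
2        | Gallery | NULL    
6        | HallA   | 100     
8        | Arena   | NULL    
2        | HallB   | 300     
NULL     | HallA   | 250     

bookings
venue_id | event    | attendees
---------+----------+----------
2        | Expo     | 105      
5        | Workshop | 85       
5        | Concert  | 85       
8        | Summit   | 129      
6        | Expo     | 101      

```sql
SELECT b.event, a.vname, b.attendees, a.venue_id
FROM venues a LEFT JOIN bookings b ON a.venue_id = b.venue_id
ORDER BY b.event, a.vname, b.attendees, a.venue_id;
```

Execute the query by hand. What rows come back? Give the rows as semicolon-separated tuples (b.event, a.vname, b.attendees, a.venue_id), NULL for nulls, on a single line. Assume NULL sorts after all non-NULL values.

LEFT JOIN keeps every row from `venues`; unmatched rows get NULL for `bookings`'s columns.
Matching on a.venue_id = b.venue_id. A NULL in a compared column never satisfies the condition.
- a (venue_id=6) pairs with 1 row(s) of b.
- a (venue_id=2) pairs with 1 row(s) of b.
- a (venue_id=6) pairs with 1 row(s) of b.
- a (venue_id=8) pairs with 1 row(s) of b.
- a (venue_id=2) pairs with 1 row(s) of b.
- a (venue_id=NULL) has no partner → padded with NULL.
After projecting and ordering:
b.event | a.vname | b.attendees | a.venue_id
Expo | Arena | 101 | 6
Expo | Gallery | 105 | 2
Expo | HallA | 101 | 6
Expo | HallB | 105 | 2
Summit | Arena | 129 | 8
NULL | HallA | NULL | NULL

(Expo, Arena, 101, 6); (Expo, Gallery, 105, 2); (Expo, HallA, 101, 6); (Expo, HallB, 105, 2); (Summit, Arena, 129, 8); (NULL, HallA, NULL, NULL)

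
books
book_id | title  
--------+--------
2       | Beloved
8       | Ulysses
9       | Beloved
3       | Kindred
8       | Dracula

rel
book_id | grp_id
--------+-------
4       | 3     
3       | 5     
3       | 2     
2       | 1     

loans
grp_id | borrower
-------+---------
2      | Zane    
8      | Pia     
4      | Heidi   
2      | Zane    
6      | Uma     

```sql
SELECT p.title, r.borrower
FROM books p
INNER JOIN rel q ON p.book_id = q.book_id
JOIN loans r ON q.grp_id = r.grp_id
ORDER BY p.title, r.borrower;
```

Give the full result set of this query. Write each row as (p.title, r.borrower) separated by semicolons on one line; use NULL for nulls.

(Kindred, Zane); (Kindred, Zane)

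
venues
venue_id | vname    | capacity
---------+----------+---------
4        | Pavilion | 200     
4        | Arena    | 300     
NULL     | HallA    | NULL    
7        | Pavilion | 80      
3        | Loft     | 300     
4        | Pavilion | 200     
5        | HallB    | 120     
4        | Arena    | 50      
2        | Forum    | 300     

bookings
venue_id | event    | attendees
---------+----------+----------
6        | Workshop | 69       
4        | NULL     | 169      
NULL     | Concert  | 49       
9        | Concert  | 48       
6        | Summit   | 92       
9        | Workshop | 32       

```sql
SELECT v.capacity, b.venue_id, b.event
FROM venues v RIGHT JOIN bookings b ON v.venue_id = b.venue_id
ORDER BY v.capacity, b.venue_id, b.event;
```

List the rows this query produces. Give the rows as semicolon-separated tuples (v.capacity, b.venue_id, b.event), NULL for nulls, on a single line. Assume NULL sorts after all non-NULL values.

(50, 4, NULL); (200, 4, NULL); (200, 4, NULL); (300, 4, NULL); (NULL, 6, Summit); (NULL, 6, Workshop); (NULL, 9, Concert); (NULL, 9, Workshop); (NULL, NULL, Concert)

RIGHT JOIN keeps every row from `bookings`; unmatched rows get NULL for `venues`'s columns.
Matching on v.venue_id = b.venue_id. A NULL in a compared column never satisfies the condition.
Matched pairs: 4; unmatched b rows kept: 5.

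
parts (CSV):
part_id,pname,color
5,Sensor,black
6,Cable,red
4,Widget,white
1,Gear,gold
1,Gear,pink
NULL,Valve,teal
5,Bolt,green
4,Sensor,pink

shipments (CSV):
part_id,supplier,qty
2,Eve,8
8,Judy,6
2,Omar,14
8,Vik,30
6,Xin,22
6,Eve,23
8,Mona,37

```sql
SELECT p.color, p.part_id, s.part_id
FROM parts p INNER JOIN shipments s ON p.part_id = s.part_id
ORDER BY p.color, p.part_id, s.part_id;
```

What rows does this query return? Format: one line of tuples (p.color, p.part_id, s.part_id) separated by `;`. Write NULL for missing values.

INNER JOIN keeps only pairs where the ON condition holds.
Matching on p.part_id = s.part_id. A NULL in a compared column never satisfies the condition.
- part_id=5: no matching s row, dropped.
- part_id=6: 2 matching s row(s), so 2 row(s) emitted.
- part_id=4: no matching s row, dropped.
- part_id=1: no matching s row, dropped.
- part_id=1: no matching s row, dropped.
- part_id=NULL: no matching s row, dropped.
- part_id=5: no matching s row, dropped.
- part_id=4: no matching s row, dropped.
After projecting and ordering:
p.color | p.part_id | s.part_id
red | 6 | 6
red | 6 | 6

(red, 6, 6); (red, 6, 6)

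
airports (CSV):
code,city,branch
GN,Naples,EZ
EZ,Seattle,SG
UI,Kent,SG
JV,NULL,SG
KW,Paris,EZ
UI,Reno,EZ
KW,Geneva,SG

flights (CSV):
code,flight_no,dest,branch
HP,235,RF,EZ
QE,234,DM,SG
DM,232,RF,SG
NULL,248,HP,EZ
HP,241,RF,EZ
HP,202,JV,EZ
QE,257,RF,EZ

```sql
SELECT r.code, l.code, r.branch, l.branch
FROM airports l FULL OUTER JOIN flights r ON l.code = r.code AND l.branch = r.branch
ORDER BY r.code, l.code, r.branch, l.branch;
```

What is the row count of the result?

FULL OUTER JOIN keeps every row from both sides; unmatched rows get NULL for the other side's columns.
Matching on l.code = r.code AND l.branch = r.branch. A NULL in a compared column never satisfies the condition.
- l row (code=GN, branch=EZ): no match → kept, r columns NULL.
- l row (code=EZ, branch=SG): no match → kept, r columns NULL.
- l row (code=UI, branch=SG): no match → kept, r columns NULL.
- l row (code=JV, branch=SG): no match → kept, r columns NULL.
- l row (code=KW, branch=EZ): no match → kept, r columns NULL.
- l row (code=UI, branch=EZ): no match → kept, r columns NULL.
- l row (code=KW, branch=SG): no match → kept, r columns NULL.
- 7 row(s) from r found no l partner → padded with NULL.
Total: 0 matched + 14 padded = 14 rows.

14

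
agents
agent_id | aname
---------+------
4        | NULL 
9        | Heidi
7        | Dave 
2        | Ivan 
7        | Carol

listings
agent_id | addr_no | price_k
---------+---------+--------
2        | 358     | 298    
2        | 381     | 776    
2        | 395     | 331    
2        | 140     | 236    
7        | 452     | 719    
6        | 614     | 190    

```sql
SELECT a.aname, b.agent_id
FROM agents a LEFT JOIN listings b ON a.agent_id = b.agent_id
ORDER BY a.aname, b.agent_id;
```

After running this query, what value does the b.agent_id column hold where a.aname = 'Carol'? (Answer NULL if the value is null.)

LEFT JOIN keeps every row from `agents`; unmatched rows get NULL for `listings`'s columns.
Matching on a.agent_id = b.agent_id.
- a (agent_id=4) has no partner → padded with NULL.
- a (agent_id=9) has no partner → padded with NULL.
- a (agent_id=7) pairs with 1 row(s) of b.
- a (agent_id=2) pairs with 4 row(s) of b.
- a (agent_id=7) pairs with 1 row(s) of b.

7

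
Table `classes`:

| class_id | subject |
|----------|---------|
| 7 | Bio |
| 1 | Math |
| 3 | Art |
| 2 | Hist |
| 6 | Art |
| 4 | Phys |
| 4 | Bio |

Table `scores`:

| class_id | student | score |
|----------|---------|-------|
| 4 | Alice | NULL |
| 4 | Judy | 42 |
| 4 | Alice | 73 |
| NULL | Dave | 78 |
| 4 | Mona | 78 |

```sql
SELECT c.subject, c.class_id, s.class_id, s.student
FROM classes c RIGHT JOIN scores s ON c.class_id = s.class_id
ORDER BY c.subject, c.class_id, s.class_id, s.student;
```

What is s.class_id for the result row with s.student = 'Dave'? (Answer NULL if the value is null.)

NULL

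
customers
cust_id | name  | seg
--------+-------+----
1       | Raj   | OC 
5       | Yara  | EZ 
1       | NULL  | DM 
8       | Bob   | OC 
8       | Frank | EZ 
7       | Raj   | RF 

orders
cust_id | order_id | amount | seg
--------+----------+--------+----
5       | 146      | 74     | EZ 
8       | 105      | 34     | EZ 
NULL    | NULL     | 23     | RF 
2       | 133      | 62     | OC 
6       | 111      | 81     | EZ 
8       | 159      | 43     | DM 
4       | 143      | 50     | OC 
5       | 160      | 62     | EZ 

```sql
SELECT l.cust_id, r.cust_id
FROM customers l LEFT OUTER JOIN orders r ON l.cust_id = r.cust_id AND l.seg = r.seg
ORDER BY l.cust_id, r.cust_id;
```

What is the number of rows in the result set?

7

LEFT JOIN keeps every row from `customers`; unmatched rows get NULL for `orders`'s columns.
Matching on l.cust_id = r.cust_id AND l.seg = r.seg. A NULL in a compared column never satisfies the condition.
Matched pairs: 3; unmatched l rows kept: 4.
Total: 3 matched + 4 padded = 7 rows.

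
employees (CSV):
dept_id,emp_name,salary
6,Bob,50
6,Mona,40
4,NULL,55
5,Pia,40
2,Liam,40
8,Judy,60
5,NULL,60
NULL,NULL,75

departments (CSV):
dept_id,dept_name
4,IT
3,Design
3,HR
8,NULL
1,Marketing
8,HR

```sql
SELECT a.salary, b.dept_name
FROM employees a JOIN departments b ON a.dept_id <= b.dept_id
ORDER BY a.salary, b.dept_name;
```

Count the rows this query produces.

18

INNER JOIN keeps only pairs where the ON condition holds.
Matching on a.dept_id <= b.dept_id. A NULL in a compared column never satisfies the condition.
Matched pairs: 18.
Total: 18 rows.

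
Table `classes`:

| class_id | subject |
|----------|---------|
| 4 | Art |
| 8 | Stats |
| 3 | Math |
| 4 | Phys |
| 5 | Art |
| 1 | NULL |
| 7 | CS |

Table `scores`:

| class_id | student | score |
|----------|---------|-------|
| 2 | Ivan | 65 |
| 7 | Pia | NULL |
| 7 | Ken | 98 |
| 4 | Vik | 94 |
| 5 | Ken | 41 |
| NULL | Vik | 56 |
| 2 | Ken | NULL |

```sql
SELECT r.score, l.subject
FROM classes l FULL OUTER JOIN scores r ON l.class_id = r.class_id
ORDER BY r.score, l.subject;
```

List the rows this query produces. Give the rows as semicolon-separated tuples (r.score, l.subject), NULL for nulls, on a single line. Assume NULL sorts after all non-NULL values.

FULL OUTER JOIN keeps every row from both sides; unmatched rows get NULL for the other side's columns.
Matching on l.class_id = r.class_id. A NULL in a compared column never satisfies the condition.
Matched pairs: 5; unmatched l rows kept: 3; unmatched r rows kept: 3.

(41, Art); (56, NULL); (65, NULL); (94, Art); (94, Phys); (98, CS); (NULL, CS); (NULL, Math); (NULL, Stats); (NULL, NULL); (NULL, NULL)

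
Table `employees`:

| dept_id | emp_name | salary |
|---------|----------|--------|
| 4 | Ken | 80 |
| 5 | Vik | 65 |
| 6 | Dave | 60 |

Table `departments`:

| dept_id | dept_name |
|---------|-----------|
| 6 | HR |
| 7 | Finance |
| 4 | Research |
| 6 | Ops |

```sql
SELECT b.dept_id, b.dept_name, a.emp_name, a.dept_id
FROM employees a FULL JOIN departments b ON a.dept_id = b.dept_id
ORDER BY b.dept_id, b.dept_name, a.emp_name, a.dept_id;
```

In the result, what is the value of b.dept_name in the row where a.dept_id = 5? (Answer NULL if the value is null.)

FULL OUTER JOIN keeps every row from both sides; unmatched rows get NULL for the other side's columns.
Matching on a.dept_id = b.dept_id.
Matched pairs: 3; unmatched a rows kept: 1; unmatched b rows kept: 1.

NULL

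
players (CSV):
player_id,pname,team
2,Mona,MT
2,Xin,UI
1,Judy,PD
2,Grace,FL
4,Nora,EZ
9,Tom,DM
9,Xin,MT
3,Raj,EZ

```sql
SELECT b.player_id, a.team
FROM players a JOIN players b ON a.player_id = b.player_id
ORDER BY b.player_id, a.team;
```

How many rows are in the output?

16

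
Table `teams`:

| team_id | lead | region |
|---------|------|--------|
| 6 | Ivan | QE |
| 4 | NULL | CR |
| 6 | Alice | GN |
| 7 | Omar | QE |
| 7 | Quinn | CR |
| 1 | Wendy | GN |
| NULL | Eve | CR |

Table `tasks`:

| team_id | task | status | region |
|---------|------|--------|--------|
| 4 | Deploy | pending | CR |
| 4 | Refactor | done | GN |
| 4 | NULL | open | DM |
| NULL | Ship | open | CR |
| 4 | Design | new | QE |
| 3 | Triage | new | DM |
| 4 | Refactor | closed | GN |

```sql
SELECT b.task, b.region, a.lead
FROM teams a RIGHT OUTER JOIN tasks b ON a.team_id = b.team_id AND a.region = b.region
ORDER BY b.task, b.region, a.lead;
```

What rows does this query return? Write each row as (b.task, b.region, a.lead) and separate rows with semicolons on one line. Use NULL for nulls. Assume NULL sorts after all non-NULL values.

RIGHT JOIN keeps every row from `tasks`; unmatched rows get NULL for `teams`'s columns.
Matching on a.team_id = b.team_id AND a.region = b.region. A NULL in a compared column never satisfies the condition.
- a[0] team_id=6, region=QE → no match.
- a[1] team_id=4, region=CR → 1 match(es) in b → 1 row(s).
- a[2] team_id=6, region=GN → no match.
- a[3] team_id=7, region=QE → no match.
- a[4] team_id=7, region=CR → no match.
- a[5] team_id=1, region=GN → no match.
- a[6] team_id=NULL, region=CR → no match.
- plus 6 unmatched b row(s), each kept with NULL a columns.
After projecting and ordering:
b.task | b.region | a.lead
Deploy | CR | NULL
Design | QE | NULL
Refactor | GN | NULL
Refactor | GN | NULL
Ship | CR | NULL
Triage | DM | NULL
NULL | DM | NULL

(Deploy, CR, NULL); (Design, QE, NULL); (Refactor, GN, NULL); (Refactor, GN, NULL); (Ship, CR, NULL); (Triage, DM, NULL); (NULL, DM, NULL)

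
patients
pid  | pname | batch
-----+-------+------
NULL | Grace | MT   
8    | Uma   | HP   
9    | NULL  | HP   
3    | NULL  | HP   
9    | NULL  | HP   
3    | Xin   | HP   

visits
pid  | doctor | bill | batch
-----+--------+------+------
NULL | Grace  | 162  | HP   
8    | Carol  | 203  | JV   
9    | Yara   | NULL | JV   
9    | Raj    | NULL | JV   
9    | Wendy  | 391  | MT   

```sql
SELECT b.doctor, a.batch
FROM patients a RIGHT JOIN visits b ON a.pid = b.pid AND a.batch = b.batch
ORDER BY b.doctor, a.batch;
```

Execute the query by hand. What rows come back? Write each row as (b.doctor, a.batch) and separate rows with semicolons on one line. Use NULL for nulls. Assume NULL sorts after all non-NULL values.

(Carol, NULL); (Grace, NULL); (Raj, NULL); (Wendy, NULL); (Yara, NULL)

RIGHT JOIN keeps every row from `visits`; unmatched rows get NULL for `patients`'s columns.
Matching on a.pid = b.pid AND a.batch = b.batch. A NULL in a compared column never satisfies the condition.
- a[0] pid=NULL, batch=MT → no match.
- a[1] pid=8, batch=HP → no match.
- a[2] pid=9, batch=HP → no match.
- a[3] pid=3, batch=HP → no match.
- a[4] pid=9, batch=HP → no match.
- a[5] pid=3, batch=HP → no match.
- plus 5 unmatched b row(s), each kept with NULL a columns.
After projecting and ordering:
b.doctor | a.batch
Carol | NULL
Grace | NULL
Raj | NULL
Wendy | NULL
Yara | NULL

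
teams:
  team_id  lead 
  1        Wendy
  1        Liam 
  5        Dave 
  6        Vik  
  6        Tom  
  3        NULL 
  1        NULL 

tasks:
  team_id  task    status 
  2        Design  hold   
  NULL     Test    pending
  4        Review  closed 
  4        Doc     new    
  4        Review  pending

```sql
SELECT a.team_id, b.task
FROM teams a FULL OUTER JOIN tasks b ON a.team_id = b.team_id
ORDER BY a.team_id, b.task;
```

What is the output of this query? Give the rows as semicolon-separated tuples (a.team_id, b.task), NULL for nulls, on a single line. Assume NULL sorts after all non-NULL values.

FULL OUTER JOIN keeps every row from both sides; unmatched rows get NULL for the other side's columns.
Matching on a.team_id = b.team_id. A NULL in a compared column never satisfies the condition.
Matched pairs: 0; unmatched a rows kept: 7; unmatched b rows kept: 5.

(1, NULL); (1, NULL); (1, NULL); (3, NULL); (5, NULL); (6, NULL); (6, NULL); (NULL, Design); (NULL, Doc); (NULL, Review); (NULL, Review); (NULL, Test)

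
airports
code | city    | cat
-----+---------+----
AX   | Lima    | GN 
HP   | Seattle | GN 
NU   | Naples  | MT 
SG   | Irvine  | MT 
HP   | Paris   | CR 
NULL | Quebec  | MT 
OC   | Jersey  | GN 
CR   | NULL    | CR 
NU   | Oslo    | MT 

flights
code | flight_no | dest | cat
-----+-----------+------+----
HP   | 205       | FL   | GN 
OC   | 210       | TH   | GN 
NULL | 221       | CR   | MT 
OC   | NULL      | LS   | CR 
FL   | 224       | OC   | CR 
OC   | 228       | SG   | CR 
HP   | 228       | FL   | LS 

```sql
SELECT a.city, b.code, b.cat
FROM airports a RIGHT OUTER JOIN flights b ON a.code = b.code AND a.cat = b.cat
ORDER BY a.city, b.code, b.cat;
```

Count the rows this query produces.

RIGHT JOIN keeps every row from `flights`; unmatched rows get NULL for `airports`'s columns.
Matching on a.code = b.code AND a.cat = b.cat. A NULL in a compared column never satisfies the condition.
- a[0] code=AX, cat=GN → no match.
- a[1] code=HP, cat=GN → 1 match(es) in b → 1 row(s).
- a[2] code=NU, cat=MT → no match.
- a[3] code=SG, cat=MT → no match.
- a[4] code=HP, cat=CR → no match.
- a[5] code=NULL, cat=MT → no match.
- a[6] code=OC, cat=GN → 1 match(es) in b → 1 row(s).
- a[7] code=CR, cat=CR → no match.
- a[8] code=NU, cat=MT → no match.
- 5 b row(s) had no a match → kept, a columns NULL.
Total: 2 matched + 5 padded = 7 rows.

7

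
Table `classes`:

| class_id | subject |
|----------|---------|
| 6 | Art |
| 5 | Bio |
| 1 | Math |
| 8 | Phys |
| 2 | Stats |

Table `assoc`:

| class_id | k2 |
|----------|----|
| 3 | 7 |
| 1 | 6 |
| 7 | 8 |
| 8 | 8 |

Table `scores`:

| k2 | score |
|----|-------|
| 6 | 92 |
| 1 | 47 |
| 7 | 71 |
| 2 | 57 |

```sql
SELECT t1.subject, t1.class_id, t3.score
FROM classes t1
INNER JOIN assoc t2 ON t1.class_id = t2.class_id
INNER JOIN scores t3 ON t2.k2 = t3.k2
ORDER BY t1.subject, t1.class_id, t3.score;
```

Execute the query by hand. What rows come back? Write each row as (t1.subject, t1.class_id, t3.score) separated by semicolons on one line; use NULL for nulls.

(Math, 1, 92)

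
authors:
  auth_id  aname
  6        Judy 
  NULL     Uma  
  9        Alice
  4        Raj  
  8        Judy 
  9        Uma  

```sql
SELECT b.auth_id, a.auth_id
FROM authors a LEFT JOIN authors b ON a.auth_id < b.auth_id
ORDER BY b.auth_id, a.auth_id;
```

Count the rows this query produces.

LEFT JOIN keeps every row from `authors a`; unmatched rows get NULL for `authors b`'s columns.
Matching on a.auth_id < b.auth_id. A NULL in a compared column never satisfies the condition.
- a[0] auth_id=6 → 3 match(es) in b → 3 row(s).
- a[1] auth_id=NULL → no match; kept with NULLs on the b side.
- a[2] auth_id=9 → no match; kept with NULLs on the b side.
- a[3] auth_id=4 → 4 match(es) in b → 4 row(s).
- a[4] auth_id=8 → 2 match(es) in b → 2 row(s).
- a[5] auth_id=9 → no match; kept with NULLs on the b side.
Total: 9 matched + 3 padded = 12 rows.

12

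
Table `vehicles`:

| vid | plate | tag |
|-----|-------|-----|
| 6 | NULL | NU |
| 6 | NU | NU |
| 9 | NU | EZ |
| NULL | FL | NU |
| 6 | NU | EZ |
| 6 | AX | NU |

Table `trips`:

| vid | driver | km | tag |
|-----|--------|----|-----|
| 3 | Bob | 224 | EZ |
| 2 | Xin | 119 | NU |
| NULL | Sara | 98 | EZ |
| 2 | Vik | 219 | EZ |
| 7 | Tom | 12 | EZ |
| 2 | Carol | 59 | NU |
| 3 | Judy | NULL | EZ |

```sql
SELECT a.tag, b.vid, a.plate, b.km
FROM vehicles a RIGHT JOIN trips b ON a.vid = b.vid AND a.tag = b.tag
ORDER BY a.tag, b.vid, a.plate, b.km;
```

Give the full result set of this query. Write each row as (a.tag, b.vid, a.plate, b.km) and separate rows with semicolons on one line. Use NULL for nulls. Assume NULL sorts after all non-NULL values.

(NULL, 2, NULL, 59); (NULL, 2, NULL, 119); (NULL, 2, NULL, 219); (NULL, 3, NULL, 224); (NULL, 3, NULL, NULL); (NULL, 7, NULL, 12); (NULL, NULL, NULL, 98)

RIGHT JOIN keeps every row from `trips`; unmatched rows get NULL for `vehicles`'s columns.
Matching on a.vid = b.vid AND a.tag = b.tag. A NULL in a compared column never satisfies the condition.
Matched pairs: 0; unmatched b rows kept: 7.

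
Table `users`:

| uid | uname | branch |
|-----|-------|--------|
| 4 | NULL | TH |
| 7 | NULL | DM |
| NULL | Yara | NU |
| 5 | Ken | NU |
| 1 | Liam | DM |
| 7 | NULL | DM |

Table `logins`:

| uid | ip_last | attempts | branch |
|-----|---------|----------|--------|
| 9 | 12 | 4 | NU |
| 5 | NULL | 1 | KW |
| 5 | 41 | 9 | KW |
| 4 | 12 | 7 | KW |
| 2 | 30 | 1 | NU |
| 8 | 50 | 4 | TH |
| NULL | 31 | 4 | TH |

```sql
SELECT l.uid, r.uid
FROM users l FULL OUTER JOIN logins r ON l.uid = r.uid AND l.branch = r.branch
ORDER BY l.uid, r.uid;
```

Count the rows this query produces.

13

FULL OUTER JOIN keeps every row from both sides; unmatched rows get NULL for the other side's columns.
Matching on l.uid = r.uid AND l.branch = r.branch. A NULL in a compared column never satisfies the condition.
- l (uid=4, branch=TH) has no partner → padded with NULL.
- l (uid=7, branch=DM) has no partner → padded with NULL.
- l (uid=NULL, branch=NU) has no partner → padded with NULL.
- l (uid=5, branch=NU) has no partner → padded with NULL.
- l (uid=1, branch=DM) has no partner → padded with NULL.
- l (uid=7, branch=DM) has no partner → padded with NULL.
- 7 r row(s) had no l match → kept, l columns NULL.
Total: 0 matched + 13 padded = 13 rows.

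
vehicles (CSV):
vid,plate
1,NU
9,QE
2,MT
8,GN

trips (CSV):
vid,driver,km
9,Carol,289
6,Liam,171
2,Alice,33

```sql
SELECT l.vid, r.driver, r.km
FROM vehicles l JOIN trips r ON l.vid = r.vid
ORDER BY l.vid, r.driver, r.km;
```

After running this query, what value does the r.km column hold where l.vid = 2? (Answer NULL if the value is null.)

INNER JOIN keeps only pairs where the ON condition holds.
Matching on l.vid = r.vid.
- l[0] vid=1 → no match; dropped.
- l[1] vid=9 → 1 match(es) in r → 1 row(s).
- l[2] vid=2 → 1 match(es) in r → 1 row(s).
- l[3] vid=8 → no match; dropped.

33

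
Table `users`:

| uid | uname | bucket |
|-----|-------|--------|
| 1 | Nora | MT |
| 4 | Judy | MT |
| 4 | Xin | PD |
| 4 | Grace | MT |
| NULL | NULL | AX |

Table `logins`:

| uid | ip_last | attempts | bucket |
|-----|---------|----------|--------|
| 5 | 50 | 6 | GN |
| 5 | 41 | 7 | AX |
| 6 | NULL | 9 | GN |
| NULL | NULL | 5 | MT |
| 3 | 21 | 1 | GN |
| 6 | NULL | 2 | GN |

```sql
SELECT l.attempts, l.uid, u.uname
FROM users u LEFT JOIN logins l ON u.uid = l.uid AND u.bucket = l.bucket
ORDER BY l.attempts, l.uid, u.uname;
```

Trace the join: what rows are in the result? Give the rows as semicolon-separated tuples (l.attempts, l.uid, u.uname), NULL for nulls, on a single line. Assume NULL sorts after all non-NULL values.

(NULL, NULL, Grace); (NULL, NULL, Judy); (NULL, NULL, Nora); (NULL, NULL, Xin); (NULL, NULL, NULL)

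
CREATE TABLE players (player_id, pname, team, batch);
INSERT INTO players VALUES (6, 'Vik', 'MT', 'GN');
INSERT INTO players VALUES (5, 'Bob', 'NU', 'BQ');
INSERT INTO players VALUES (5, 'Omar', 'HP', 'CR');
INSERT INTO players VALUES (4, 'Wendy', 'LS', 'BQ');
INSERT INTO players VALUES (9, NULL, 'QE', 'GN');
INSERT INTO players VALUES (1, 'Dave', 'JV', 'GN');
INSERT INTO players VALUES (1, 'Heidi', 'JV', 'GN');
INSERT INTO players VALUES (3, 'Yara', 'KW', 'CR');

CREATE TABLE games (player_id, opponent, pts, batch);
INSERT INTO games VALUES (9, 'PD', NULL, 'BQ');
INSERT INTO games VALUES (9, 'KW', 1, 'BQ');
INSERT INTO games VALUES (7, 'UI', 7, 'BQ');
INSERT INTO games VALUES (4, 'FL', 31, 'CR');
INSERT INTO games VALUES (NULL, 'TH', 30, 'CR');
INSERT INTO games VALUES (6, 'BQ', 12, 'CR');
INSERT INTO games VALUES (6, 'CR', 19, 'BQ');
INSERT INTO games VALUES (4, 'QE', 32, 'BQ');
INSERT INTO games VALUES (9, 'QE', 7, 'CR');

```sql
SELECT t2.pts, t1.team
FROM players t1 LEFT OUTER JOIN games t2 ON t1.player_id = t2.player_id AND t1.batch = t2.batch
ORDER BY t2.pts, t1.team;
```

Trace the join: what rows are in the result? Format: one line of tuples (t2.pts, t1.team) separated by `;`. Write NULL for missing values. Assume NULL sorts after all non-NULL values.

LEFT JOIN keeps every row from `players`; unmatched rows get NULL for `games`'s columns.
Matching on t1.player_id = t2.player_id AND t1.batch = t2.batch. A NULL in a compared column never satisfies the condition.
- t1 row (player_id=6, batch=GN): no match → kept, t2 columns NULL.
- t1 row (player_id=5, batch=BQ): no match → kept, t2 columns NULL.
- t1 row (player_id=5, batch=CR): no match → kept, t2 columns NULL.
- t1 row (player_id=4, batch=BQ): matches 1 t2 row(s) → 1 output row(s).
- t1 row (player_id=9, batch=GN): no match → kept, t2 columns NULL.
- t1 row (player_id=1, batch=GN): no match → kept, t2 columns NULL.
- t1 row (player_id=1, batch=GN): no match → kept, t2 columns NULL.
- t1 row (player_id=3, batch=CR): no match → kept, t2 columns NULL.
After projecting and ordering:
t2.pts | t1.team
32 | LS
NULL | HP
NULL | JV
NULL | JV
NULL | KW
NULL | MT
NULL | NU
NULL | QE

(32, LS); (NULL, HP); (NULL, JV); (NULL, JV); (NULL, KW); (NULL, MT); (NULL, NU); (NULL, QE)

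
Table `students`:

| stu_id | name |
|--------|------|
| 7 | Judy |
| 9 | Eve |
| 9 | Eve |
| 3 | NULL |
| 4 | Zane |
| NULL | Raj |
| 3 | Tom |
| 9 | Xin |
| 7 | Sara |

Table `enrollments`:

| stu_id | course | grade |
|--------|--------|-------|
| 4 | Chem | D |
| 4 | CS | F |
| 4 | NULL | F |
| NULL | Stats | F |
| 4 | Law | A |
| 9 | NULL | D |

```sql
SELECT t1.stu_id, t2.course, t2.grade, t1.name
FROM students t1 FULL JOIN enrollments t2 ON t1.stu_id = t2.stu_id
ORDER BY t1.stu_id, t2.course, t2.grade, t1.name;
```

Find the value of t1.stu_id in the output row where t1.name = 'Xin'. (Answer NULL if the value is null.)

9

FULL OUTER JOIN keeps every row from both sides; unmatched rows get NULL for the other side's columns.
Matching on t1.stu_id = t2.stu_id. A NULL in a compared column never satisfies the condition.
- stu_id=7: no t2 row matches, row kept with t2 columns NULL.
- stu_id=9: 1 matching t2 row(s), so 1 row(s) emitted.
- stu_id=9: 1 matching t2 row(s), so 1 row(s) emitted.
- stu_id=3: no t2 row matches, row kept with t2 columns NULL.
- stu_id=4: 4 matching t2 row(s), so 4 row(s) emitted.
- stu_id=NULL: no t2 row matches, row kept with t2 columns NULL.
- stu_id=3: no t2 row matches, row kept with t2 columns NULL.
- stu_id=9: 1 matching t2 row(s), so 1 row(s) emitted.
- stu_id=7: no t2 row matches, row kept with t2 columns NULL.
- 1 row(s) from t2 found no t1 partner → padded with NULL.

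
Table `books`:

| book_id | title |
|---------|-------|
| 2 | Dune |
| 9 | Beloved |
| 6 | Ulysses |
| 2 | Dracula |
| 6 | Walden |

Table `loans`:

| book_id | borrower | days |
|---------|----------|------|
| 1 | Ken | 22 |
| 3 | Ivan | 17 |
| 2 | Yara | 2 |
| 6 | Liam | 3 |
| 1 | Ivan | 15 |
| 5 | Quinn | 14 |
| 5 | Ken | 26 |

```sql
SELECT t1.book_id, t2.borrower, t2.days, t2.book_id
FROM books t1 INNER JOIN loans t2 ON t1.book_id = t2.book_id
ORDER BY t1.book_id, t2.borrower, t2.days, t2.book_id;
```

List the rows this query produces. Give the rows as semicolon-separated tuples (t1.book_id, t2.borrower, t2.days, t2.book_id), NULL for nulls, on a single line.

INNER JOIN keeps only pairs where the ON condition holds.
Matching on t1.book_id = t2.book_id.
Matched pairs: 4.

(2, Yara, 2, 2); (2, Yara, 2, 2); (6, Liam, 3, 6); (6, Liam, 3, 6)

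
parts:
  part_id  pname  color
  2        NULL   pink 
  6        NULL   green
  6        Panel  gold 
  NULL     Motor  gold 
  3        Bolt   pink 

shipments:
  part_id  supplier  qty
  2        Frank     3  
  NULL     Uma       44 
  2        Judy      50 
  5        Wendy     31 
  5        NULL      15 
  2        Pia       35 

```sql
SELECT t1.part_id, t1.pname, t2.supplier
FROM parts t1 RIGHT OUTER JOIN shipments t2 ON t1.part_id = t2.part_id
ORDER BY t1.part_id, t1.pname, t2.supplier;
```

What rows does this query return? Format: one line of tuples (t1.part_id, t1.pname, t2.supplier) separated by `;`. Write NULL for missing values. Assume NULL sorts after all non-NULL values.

(2, NULL, Frank); (2, NULL, Judy); (2, NULL, Pia); (NULL, NULL, Uma); (NULL, NULL, Wendy); (NULL, NULL, NULL)

RIGHT JOIN keeps every row from `shipments`; unmatched rows get NULL for `parts`'s columns.
Matching on t1.part_id = t2.part_id. A NULL in a compared column never satisfies the condition.
Matched pairs: 3; unmatched t2 rows kept: 3.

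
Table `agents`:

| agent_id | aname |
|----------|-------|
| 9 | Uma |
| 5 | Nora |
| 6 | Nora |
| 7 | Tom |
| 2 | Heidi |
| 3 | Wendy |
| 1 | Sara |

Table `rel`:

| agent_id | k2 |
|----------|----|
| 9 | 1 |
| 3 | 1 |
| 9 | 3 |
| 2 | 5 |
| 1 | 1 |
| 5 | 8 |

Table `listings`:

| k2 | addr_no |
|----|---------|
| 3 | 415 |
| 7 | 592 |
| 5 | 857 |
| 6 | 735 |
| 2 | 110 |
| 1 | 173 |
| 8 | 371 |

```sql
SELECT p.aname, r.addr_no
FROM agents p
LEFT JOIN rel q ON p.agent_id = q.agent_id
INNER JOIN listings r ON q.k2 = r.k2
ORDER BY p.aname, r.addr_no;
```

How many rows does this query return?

6

Evaluate left to right. First `agents p LEFT JOIN rel q` on agent_id: 8 row(s).
Then INNER JOIN `listings r` on k2: keep only rows whose q.k2 appears in r.
Result: 6 row(s).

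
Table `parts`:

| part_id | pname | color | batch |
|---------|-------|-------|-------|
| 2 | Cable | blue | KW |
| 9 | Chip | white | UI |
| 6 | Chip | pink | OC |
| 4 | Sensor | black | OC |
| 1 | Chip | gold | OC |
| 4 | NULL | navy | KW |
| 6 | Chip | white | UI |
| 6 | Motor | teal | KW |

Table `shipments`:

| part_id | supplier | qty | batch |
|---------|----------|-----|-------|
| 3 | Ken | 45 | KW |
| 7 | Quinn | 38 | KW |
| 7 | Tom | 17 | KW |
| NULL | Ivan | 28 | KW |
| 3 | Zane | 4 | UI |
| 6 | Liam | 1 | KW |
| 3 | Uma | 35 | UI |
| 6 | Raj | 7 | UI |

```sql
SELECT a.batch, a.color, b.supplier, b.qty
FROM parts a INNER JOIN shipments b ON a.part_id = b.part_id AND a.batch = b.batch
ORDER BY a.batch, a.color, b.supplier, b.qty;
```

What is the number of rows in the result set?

2

INNER JOIN keeps only pairs where the ON condition holds.
Matching on a.part_id = b.part_id AND a.batch = b.batch. A NULL in a compared column never satisfies the condition.
- part_id=2, batch=KW: no matching b row, dropped.
- part_id=9, batch=UI: no matching b row, dropped.
- part_id=6, batch=OC: no matching b row, dropped.
- part_id=4, batch=OC: no matching b row, dropped.
- part_id=1, batch=OC: no matching b row, dropped.
- part_id=4, batch=KW: no matching b row, dropped.
- part_id=6, batch=UI: 1 matching b row(s), so 1 row(s) emitted.
- part_id=6, batch=KW: 1 matching b row(s), so 1 row(s) emitted.
Total: 2 rows.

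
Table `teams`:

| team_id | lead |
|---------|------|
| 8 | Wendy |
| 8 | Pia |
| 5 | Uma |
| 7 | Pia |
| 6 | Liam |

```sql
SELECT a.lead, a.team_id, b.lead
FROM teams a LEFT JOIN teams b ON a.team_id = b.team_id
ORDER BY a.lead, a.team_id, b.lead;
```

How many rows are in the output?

7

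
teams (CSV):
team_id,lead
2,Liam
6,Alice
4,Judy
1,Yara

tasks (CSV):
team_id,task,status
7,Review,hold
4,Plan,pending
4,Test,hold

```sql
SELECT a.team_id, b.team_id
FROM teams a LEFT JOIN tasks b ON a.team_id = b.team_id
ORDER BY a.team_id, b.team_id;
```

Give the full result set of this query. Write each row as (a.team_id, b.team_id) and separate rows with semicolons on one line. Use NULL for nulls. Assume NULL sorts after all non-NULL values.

(1, NULL); (2, NULL); (4, 4); (4, 4); (6, NULL)

LEFT JOIN keeps every row from `teams`; unmatched rows get NULL for `tasks`'s columns.
Matching on a.team_id = b.team_id.
- a (team_id=2) has no partner → padded with NULL.
- a (team_id=6) has no partner → padded with NULL.
- a (team_id=4) pairs with 2 row(s) of b.
- a (team_id=1) has no partner → padded with NULL.
After projecting and ordering:
a.team_id | b.team_id
1 | NULL
2 | NULL
4 | 4
4 | 4
6 | NULL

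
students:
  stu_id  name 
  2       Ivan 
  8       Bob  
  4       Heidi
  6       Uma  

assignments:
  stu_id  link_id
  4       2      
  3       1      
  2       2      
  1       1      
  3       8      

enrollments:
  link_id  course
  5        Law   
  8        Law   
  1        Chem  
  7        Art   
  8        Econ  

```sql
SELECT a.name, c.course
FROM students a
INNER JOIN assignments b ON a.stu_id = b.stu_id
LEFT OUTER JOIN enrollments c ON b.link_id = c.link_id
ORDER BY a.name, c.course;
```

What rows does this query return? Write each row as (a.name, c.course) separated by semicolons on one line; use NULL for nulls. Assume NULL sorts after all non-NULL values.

Step 1 — a INNER JOIN b on stu_id → 2 row(s).
Then LEFT JOIN `enrollments c` on link_id: each of those 2 rows is kept; rows whose b.link_id has no match in c get NULL for c's columns.

(Heidi, NULL); (Ivan, NULL)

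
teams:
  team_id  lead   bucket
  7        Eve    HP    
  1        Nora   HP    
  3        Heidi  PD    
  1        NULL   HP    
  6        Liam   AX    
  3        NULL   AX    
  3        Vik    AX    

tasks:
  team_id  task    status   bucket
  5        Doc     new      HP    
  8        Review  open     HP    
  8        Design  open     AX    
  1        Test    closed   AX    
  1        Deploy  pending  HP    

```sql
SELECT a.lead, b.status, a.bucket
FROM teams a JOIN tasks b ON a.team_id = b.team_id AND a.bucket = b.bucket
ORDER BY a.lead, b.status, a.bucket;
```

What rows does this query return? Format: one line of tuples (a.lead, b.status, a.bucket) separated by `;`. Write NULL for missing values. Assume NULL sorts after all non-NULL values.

(Nora, pending, HP); (NULL, pending, HP)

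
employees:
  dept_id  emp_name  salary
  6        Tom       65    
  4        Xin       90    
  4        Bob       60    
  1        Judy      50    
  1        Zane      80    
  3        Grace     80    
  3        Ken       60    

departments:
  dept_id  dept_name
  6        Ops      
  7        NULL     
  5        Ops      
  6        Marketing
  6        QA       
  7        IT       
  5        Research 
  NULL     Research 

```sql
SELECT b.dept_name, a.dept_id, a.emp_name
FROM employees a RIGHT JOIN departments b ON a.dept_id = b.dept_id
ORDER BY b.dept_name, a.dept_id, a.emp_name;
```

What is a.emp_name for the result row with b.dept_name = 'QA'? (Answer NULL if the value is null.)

Tom

RIGHT JOIN keeps every row from `departments`; unmatched rows get NULL for `employees`'s columns.
Matching on a.dept_id = b.dept_id. A NULL in a compared column never satisfies the condition.
Matched pairs: 3; unmatched b rows kept: 5.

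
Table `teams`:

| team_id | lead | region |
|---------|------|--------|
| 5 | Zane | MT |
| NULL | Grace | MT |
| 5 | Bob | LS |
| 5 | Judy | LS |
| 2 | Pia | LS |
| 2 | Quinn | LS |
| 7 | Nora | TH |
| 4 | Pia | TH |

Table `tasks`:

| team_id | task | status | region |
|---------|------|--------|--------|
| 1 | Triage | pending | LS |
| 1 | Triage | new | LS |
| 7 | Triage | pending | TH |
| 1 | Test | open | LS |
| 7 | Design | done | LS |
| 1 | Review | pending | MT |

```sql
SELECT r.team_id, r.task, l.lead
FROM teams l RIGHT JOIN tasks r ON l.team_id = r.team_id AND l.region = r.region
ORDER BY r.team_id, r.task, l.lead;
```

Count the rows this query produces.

RIGHT JOIN keeps every row from `tasks`; unmatched rows get NULL for `teams`'s columns.
Matching on l.team_id = r.team_id AND l.region = r.region. A NULL in a compared column never satisfies the condition.
- l (team_id=5, region=MT) has no partner in r.
- l (team_id=NULL, region=MT) has no partner in r.
- l (team_id=5, region=LS) has no partner in r.
- l (team_id=5, region=LS) has no partner in r.
- l (team_id=2, region=LS) has no partner in r.
- l (team_id=2, region=LS) has no partner in r.
- l (team_id=7, region=TH) pairs with 1 row(s) of r.
- l (team_id=4, region=TH) has no partner in r.
- 5 row(s) from r found no l partner → padded with NULL.
Total: 1 matched + 5 padded = 6 rows.

6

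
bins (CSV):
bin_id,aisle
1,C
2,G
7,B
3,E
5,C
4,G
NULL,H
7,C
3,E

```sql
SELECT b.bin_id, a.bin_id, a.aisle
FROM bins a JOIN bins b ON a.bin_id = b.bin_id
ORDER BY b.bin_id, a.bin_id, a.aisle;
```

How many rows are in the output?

INNER JOIN keeps only pairs where the ON condition holds.
Matching on a.bin_id = b.bin_id. A NULL in a compared column never satisfies the condition.
- a[0] bin_id=1 → 1 match(es) in b → 1 row(s).
- a[1] bin_id=2 → 1 match(es) in b → 1 row(s).
- a[2] bin_id=7 → 2 match(es) in b → 2 row(s).
- a[3] bin_id=3 → 2 match(es) in b → 2 row(s).
- a[4] bin_id=5 → 1 match(es) in b → 1 row(s).
- a[5] bin_id=4 → 1 match(es) in b → 1 row(s).
- a[6] bin_id=NULL → no match; dropped.
- a[7] bin_id=7 → 2 match(es) in b → 2 row(s).
- a[8] bin_id=3 → 2 match(es) in b → 2 row(s).
Total: 12 rows.

12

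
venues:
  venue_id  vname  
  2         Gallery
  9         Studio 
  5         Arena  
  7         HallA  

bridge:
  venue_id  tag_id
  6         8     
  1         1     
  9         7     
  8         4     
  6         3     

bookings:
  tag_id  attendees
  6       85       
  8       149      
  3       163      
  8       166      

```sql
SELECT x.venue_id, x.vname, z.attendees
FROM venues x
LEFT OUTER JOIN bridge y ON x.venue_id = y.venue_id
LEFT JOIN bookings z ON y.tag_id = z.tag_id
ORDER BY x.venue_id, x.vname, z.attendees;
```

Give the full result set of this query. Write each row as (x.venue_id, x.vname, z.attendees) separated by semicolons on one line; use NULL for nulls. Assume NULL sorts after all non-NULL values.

(2, Gallery, NULL); (5, Arena, NULL); (7, HallA, NULL); (9, Studio, NULL)

Step 1 — x LEFT JOIN y on venue_id → 4 row(s).
Then LEFT JOIN `bookings z` on tag_id: each of those 4 rows is kept; rows whose y.tag_id has no match in z get NULL for z's columns.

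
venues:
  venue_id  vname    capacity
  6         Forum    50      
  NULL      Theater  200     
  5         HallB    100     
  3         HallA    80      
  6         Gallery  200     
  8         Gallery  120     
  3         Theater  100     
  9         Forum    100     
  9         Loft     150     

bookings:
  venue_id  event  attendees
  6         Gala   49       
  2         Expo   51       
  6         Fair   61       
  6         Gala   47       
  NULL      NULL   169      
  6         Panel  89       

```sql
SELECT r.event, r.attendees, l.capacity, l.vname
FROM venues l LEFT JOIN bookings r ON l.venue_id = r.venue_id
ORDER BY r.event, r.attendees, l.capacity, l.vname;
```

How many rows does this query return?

LEFT JOIN keeps every row from `venues`; unmatched rows get NULL for `bookings`'s columns.
Matching on l.venue_id = r.venue_id. A NULL in a compared column never satisfies the condition.
Matched pairs: 8; unmatched l rows kept: 7.
Total: 8 matched + 7 padded = 15 rows.

15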